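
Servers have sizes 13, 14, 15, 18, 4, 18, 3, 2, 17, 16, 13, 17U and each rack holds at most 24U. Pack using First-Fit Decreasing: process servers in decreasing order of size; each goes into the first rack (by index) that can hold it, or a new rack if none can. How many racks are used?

Sorted descending: 18, 18, 17, 17, 16, 15, 14, 13, 13, 4, 3, 2.
rack 1: place 18U, 6U left
rack 2: place 18U, 6U left
rack 3: place 17U, 7U left
rack 4: place 17U, 7U left
rack 5: place 16U, 8U left
rack 6: place 15U, 9U left
rack 7: place 14U, 10U left
rack 8: place 13U, 11U left
rack 9: place 13U, 11U left
rack 1: place 4U, 2U left
rack 2: place 3U, 3U left
rack 1: place 2U, 0U left
Final racks: [18,4,2] [18,3] [17] [17] [16] [15] [14] [13] [13].

9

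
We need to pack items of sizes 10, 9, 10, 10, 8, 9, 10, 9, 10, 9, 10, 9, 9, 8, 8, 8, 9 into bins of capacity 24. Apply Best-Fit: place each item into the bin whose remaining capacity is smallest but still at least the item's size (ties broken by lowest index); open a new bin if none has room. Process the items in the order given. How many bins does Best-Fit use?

bin 1: place 10, 14 left
bin 1: place 9, 5 left
bin 2: place 10, 14 left
bin 2: place 10, 4 left
bin 3: place 8, 16 left
bin 3: place 9, 7 left
bin 4: place 10, 14 left
bin 4: place 9, 5 left
bin 5: place 10, 14 left
bin 5: place 9, 5 left
bin 6: place 10, 14 left
bin 6: place 9, 5 left
bin 7: place 9, 15 left
bin 7: place 8, 7 left
bin 8: place 8, 16 left
bin 8: place 8, 8 left
bin 9: place 9, 15 left

9 bins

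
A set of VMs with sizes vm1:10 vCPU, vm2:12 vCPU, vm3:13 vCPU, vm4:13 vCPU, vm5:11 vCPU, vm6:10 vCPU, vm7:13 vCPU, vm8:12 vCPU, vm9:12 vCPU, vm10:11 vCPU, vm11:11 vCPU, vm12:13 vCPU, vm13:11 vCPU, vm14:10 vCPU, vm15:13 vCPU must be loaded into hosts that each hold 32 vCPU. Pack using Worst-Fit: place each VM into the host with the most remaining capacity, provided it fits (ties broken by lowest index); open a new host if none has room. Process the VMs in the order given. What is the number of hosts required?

7

vm1 (10 vCPU) → host 1 (remaining 22 vCPU)
vm2 (12 vCPU) → host 1 (remaining 10 vCPU)
vm3 (13 vCPU) → host 2 (remaining 19 vCPU)
vm4 (13 vCPU) → host 2 (remaining 6 vCPU)
vm5 (11 vCPU) → host 3 (remaining 21 vCPU)
vm6 (10 vCPU) → host 3 (remaining 11 vCPU)
vm7 (13 vCPU) → host 4 (remaining 19 vCPU)
vm8 (12 vCPU) → host 4 (remaining 7 vCPU)
vm9 (12 vCPU) → host 5 (remaining 20 vCPU)
vm10 (11 vCPU) → host 5 (remaining 9 vCPU)
vm11 (11 vCPU) → host 3 (remaining 0 vCPU)
vm12 (13 vCPU) → host 6 (remaining 19 vCPU)
vm13 (11 vCPU) → host 6 (remaining 8 vCPU)
vm14 (10 vCPU) → host 1 (remaining 0 vCPU)
vm15 (13 vCPU) → host 7 (remaining 19 vCPU)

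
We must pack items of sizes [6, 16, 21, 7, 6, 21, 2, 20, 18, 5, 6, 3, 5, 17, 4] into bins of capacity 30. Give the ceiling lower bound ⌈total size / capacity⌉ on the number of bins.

6

Total size = 6 + 16 + 21 + 7 + 6 + 21 + 2 + 20 + 18 + 5 + 6 + 3 + 5 + 17 + 4 = 157.
⌈157 / 30⌉ = 6.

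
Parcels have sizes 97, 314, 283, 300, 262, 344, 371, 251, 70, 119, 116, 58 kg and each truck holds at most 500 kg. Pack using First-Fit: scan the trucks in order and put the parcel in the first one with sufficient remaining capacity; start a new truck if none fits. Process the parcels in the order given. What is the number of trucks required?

truck 1: place 97 kg, 403 kg left
truck 1: place 314 kg, 89 kg left
truck 2: place 283 kg, 217 kg left
truck 3: place 300 kg, 200 kg left
truck 4: place 262 kg, 238 kg left
truck 5: place 344 kg, 156 kg left
truck 6: place 371 kg, 129 kg left
truck 7: place 251 kg, 249 kg left
truck 1: place 70 kg, 19 kg left
truck 2: place 119 kg, 98 kg left
truck 3: place 116 kg, 84 kg left
truck 2: place 58 kg, 40 kg left
Final trucks: [97,314,70] [283,119,58] [300,116] [262] [344] [371] [251].

7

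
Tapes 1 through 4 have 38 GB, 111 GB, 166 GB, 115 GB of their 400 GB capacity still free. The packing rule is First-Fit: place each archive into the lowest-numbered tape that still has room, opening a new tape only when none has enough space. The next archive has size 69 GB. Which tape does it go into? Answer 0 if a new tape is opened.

2

Tapes with room: tape 2 (111 GB), tape 3 (166 GB), tape 4 (115 GB).
The first with room is tape 2.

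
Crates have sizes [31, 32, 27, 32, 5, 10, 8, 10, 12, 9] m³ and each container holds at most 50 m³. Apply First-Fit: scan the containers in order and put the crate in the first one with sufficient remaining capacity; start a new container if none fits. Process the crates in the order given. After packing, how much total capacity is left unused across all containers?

24

31 m³ → container 1 (remaining 19 m³)
32 m³ → container 2 (remaining 18 m³)
27 m³ → container 3 (remaining 23 m³)
32 m³ → container 4 (remaining 18 m³)
5 m³ → container 1 (remaining 14 m³)
10 m³ → container 1 (remaining 4 m³)
8 m³ → container 2 (remaining 10 m³)
10 m³ → container 2 (remaining 0 m³)
12 m³ → container 3 (remaining 11 m³)
9 m³ → container 3 (remaining 2 m³)
4 containers × 50 m³ = 200 m³; used 176 m³; unused 24 m³.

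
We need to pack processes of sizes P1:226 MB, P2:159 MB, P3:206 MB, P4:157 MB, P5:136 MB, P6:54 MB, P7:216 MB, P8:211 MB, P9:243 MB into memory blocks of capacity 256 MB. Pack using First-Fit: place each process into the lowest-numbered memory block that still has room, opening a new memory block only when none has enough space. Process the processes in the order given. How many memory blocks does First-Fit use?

8

memory block 1: place P1 (226 MB), 30 MB left
memory block 2: place P2 (159 MB), 97 MB left
memory block 3: place P3 (206 MB), 50 MB left
memory block 4: place P4 (157 MB), 99 MB left
memory block 5: place P5 (136 MB), 120 MB left
memory block 2: place P6 (54 MB), 43 MB left
memory block 6: place P7 (216 MB), 40 MB left
memory block 7: place P8 (211 MB), 45 MB left
memory block 8: place P9 (243 MB), 13 MB left
Final memory blocks: [226] [159,54] [206] [157] [136] [216] [211] [243].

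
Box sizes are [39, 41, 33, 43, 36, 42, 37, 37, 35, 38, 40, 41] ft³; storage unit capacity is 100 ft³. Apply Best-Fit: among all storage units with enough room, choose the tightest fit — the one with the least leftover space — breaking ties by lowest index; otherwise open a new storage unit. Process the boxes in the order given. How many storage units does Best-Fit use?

Put 39 ft³ in storage unit 1; 61 ft³ remain.
Put 41 ft³ in storage unit 1; 20 ft³ remain.
Put 33 ft³ in storage unit 2; 67 ft³ remain.
Put 43 ft³ in storage unit 2; 24 ft³ remain.
Put 36 ft³ in storage unit 3; 64 ft³ remain.
Put 42 ft³ in storage unit 3; 22 ft³ remain.
Put 37 ft³ in storage unit 4; 63 ft³ remain.
Put 37 ft³ in storage unit 4; 26 ft³ remain.
Put 35 ft³ in storage unit 5; 65 ft³ remain.
Put 38 ft³ in storage unit 5; 27 ft³ remain.
Put 40 ft³ in storage unit 6; 60 ft³ remain.
Put 41 ft³ in storage unit 6; 19 ft³ remain.
Final storage units: [39,41] [33,43] [36,42] [37,37] [35,38] [40,41].

6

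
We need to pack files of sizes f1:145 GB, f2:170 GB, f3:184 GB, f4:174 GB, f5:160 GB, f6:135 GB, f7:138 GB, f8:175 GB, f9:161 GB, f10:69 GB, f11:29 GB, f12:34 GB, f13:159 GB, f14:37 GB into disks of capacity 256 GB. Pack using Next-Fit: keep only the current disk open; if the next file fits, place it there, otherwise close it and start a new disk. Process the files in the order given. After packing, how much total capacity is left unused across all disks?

Put f1 (145 GB) in disk 1; 111 GB remain.
Put f2 (170 GB) in disk 2; 86 GB remain.
Put f3 (184 GB) in disk 3; 72 GB remain.
Put f4 (174 GB) in disk 4; 82 GB remain.
Put f5 (160 GB) in disk 5; 96 GB remain.
Put f6 (135 GB) in disk 6; 121 GB remain.
Put f7 (138 GB) in disk 7; 118 GB remain.
Put f8 (175 GB) in disk 8; 81 GB remain.
Put f9 (161 GB) in disk 9; 95 GB remain.
Put f10 (69 GB) in disk 9; 26 GB remain.
Put f11 (29 GB) in disk 10; 227 GB remain.
Put f12 (34 GB) in disk 10; 193 GB remain.
Put f13 (159 GB) in disk 10; 34 GB remain.
Put f14 (37 GB) in disk 11; 219 GB remain.
11 disks × 256 GB = 2816 GB; used 1770 GB; unused 1046 GB.

1046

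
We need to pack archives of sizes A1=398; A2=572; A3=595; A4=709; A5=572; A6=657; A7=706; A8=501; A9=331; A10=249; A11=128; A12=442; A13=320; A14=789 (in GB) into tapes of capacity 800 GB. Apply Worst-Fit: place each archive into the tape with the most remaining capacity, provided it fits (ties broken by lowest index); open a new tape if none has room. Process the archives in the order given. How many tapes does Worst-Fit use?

10

tape 1: place A1 (398 GB), 402 GB left
tape 2: place A2 (572 GB), 228 GB left
tape 3: place A3 (595 GB), 205 GB left
tape 4: place A4 (709 GB), 91 GB left
tape 5: place A5 (572 GB), 228 GB left
tape 6: place A6 (657 GB), 143 GB left
tape 7: place A7 (706 GB), 94 GB left
tape 8: place A8 (501 GB), 299 GB left
tape 1: place A9 (331 GB), 71 GB left
tape 8: place A10 (249 GB), 50 GB left
tape 2: place A11 (128 GB), 100 GB left
tape 9: place A12 (442 GB), 358 GB left
tape 9: place A13 (320 GB), 38 GB left
tape 10: place A14 (789 GB), 11 GB left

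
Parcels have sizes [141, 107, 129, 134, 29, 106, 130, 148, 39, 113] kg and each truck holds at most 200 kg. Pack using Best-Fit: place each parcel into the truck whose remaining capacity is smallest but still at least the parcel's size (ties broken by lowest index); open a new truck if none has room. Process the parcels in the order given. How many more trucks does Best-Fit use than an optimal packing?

Best-Fit: [141,29] [107] [129] [134] [106] [130] [148,39] [113] → 8 trucks.
8 parcels exceed 100 kg (half the capacity), and no two of those can share a truck, so at least 8 trucks are needed.
So 8 is already optimal.

0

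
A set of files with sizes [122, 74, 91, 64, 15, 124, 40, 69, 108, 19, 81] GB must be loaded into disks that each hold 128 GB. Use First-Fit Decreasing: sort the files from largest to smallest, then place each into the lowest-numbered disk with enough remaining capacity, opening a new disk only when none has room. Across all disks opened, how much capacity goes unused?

217

Sorted descending: 124, 122, 108, 91, 81, 74, 69, 64, 40, 19, 15.
disk 1: place 124 GB, 4 GB left
disk 2: place 122 GB, 6 GB left
disk 3: place 108 GB, 20 GB left
disk 4: place 91 GB, 37 GB left
disk 5: place 81 GB, 47 GB left
disk 6: place 74 GB, 54 GB left
disk 7: place 69 GB, 59 GB left
disk 8: place 64 GB, 64 GB left
disk 5: place 40 GB, 7 GB left
disk 3: place 19 GB, 1 GB left
disk 4: place 15 GB, 22 GB left
8 disks × 128 GB = 1024 GB; used 807 GB; unused 217 GB.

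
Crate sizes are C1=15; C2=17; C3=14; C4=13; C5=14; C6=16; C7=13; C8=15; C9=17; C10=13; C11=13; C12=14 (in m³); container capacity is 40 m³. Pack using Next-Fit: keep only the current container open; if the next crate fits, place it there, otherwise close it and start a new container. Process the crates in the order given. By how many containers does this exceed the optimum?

1

Next-Fit: [15,17] [14,13] [14,16] [13,15] [17,13] [13,14] → 6 containers.
Total size 174 m³; any packing needs at least ⌈174/40⌉ = 5 containers.
An optimal packing achieves that bound: [17,17] [16,15] [15,14] [14,13,13] [14,13,13] → 5 containers.
Excess: 6 − 5 = 1.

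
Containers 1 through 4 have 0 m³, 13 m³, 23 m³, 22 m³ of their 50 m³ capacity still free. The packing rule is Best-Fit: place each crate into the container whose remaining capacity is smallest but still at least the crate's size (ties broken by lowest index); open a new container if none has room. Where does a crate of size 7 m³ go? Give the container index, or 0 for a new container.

Containers with room: container 2 (13 m³), container 3 (23 m³), container 4 (22 m³).
Tightest fit is container 2 with 13 m³ free.

2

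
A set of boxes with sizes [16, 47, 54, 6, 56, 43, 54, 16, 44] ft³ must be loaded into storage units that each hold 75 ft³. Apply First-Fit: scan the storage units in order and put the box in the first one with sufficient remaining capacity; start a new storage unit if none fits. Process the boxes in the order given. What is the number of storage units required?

6

16 ft³ → storage unit 1 (remaining 59 ft³)
47 ft³ → storage unit 1 (remaining 12 ft³)
54 ft³ → storage unit 2 (remaining 21 ft³)
6 ft³ → storage unit 1 (remaining 6 ft³)
56 ft³ → storage unit 3 (remaining 19 ft³)
43 ft³ → storage unit 4 (remaining 32 ft³)
54 ft³ → storage unit 5 (remaining 21 ft³)
16 ft³ → storage unit 2 (remaining 5 ft³)
44 ft³ → storage unit 6 (remaining 31 ft³)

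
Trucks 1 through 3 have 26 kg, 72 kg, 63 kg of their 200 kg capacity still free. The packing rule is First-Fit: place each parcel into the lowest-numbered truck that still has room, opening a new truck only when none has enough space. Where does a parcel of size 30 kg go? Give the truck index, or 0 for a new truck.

Trucks with room: truck 2 (72 kg), truck 3 (63 kg).
The first with room is truck 2.

2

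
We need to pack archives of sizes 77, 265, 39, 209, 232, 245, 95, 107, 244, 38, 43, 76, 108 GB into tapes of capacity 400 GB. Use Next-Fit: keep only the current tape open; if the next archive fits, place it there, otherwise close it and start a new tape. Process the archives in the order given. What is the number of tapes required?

6

Put 77 GB in tape 1; 323 GB remain.
Put 265 GB in tape 1; 58 GB remain.
Put 39 GB in tape 1; 19 GB remain.
Put 209 GB in tape 2; 191 GB remain.
Put 232 GB in tape 3; 168 GB remain.
Put 245 GB in tape 4; 155 GB remain.
Put 95 GB in tape 4; 60 GB remain.
Put 107 GB in tape 5; 293 GB remain.
Put 244 GB in tape 5; 49 GB remain.
Put 38 GB in tape 5; 11 GB remain.
Put 43 GB in tape 6; 357 GB remain.
Put 76 GB in tape 6; 281 GB remain.
Put 108 GB in tape 6; 173 GB remain.
Final tapes: [77,265,39] [209] [232] [245,95] [107,244,38] [43,76,108].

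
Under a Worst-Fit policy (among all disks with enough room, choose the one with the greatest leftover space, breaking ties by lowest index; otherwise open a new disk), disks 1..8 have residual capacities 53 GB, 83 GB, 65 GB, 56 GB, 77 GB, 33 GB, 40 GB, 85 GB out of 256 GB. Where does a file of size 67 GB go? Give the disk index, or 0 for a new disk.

Disks with room: disk 2 (83 GB), disk 5 (77 GB), disk 8 (85 GB).
Most room is disk 8 with 85 GB free.

8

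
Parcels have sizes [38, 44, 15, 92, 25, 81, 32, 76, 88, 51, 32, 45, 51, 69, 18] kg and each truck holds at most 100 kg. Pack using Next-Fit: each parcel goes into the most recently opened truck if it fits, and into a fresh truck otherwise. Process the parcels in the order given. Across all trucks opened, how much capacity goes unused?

243

38 kg → truck 1 (remaining 62 kg)
44 kg → truck 1 (remaining 18 kg)
15 kg → truck 1 (remaining 3 kg)
92 kg → truck 2 (remaining 8 kg)
25 kg → truck 3 (remaining 75 kg)
81 kg → truck 4 (remaining 19 kg)
32 kg → truck 5 (remaining 68 kg)
76 kg → truck 6 (remaining 24 kg)
88 kg → truck 7 (remaining 12 kg)
51 kg → truck 8 (remaining 49 kg)
32 kg → truck 8 (remaining 17 kg)
45 kg → truck 9 (remaining 55 kg)
51 kg → truck 9 (remaining 4 kg)
69 kg → truck 10 (remaining 31 kg)
18 kg → truck 10 (remaining 13 kg)
10 trucks × 100 kg = 1000 kg; used 757 kg; unused 243 kg.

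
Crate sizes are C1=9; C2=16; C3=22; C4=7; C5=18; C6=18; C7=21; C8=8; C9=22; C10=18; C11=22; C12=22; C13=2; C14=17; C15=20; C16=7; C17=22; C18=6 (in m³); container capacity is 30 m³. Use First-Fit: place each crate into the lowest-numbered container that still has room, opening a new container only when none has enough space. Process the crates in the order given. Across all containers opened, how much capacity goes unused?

Put C1 (9 m³) in container 1; 21 m³ remain.
Put C2 (16 m³) in container 1; 5 m³ remain.
Put C3 (22 m³) in container 2; 8 m³ remain.
Put C4 (7 m³) in container 2; 1 m³ remain.
Put C5 (18 m³) in container 3; 12 m³ remain.
Put C6 (18 m³) in container 4; 12 m³ remain.
Put C7 (21 m³) in container 5; 9 m³ remain.
Put C8 (8 m³) in container 3; 4 m³ remain.
Put C9 (22 m³) in container 6; 8 m³ remain.
Put C10 (18 m³) in container 7; 12 m³ remain.
Put C11 (22 m³) in container 8; 8 m³ remain.
Put C12 (22 m³) in container 9; 8 m³ remain.
Put C13 (2 m³) in container 1; 3 m³ remain.
Put C14 (17 m³) in container 10; 13 m³ remain.
Put C15 (20 m³) in container 11; 10 m³ remain.
Put C16 (7 m³) in container 4; 5 m³ remain.
Put C17 (22 m³) in container 12; 8 m³ remain.
Put C18 (6 m³) in container 5; 3 m³ remain.
12 containers × 30 m³ = 360 m³; used 277 m³; unused 83 m³.

83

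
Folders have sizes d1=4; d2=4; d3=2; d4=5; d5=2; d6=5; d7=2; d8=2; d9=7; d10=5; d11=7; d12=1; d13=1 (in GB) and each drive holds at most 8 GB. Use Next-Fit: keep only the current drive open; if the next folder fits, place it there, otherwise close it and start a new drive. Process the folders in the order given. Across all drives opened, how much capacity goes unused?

17

Put d1 (4 GB) in drive 1; 4 GB remain.
Put d2 (4 GB) in drive 1; 0 GB remain.
Put d3 (2 GB) in drive 2; 6 GB remain.
Put d4 (5 GB) in drive 2; 1 GB remain.
Put d5 (2 GB) in drive 3; 6 GB remain.
Put d6 (5 GB) in drive 3; 1 GB remain.
Put d7 (2 GB) in drive 4; 6 GB remain.
Put d8 (2 GB) in drive 4; 4 GB remain.
Put d9 (7 GB) in drive 5; 1 GB remain.
Put d10 (5 GB) in drive 6; 3 GB remain.
Put d11 (7 GB) in drive 7; 1 GB remain.
Put d12 (1 GB) in drive 7; 0 GB remain.
Put d13 (1 GB) in drive 8; 7 GB remain.
8 drives × 8 GB = 64 GB; used 47 GB; unused 17 GB.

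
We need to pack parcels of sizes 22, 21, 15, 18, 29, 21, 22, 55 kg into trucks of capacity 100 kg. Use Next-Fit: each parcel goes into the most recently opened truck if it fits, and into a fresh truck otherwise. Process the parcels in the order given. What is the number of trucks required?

3

Put 22 kg in truck 1; 78 kg remain.
Put 21 kg in truck 1; 57 kg remain.
Put 15 kg in truck 1; 42 kg remain.
Put 18 kg in truck 1; 24 kg remain.
Put 29 kg in truck 2; 71 kg remain.
Put 21 kg in truck 2; 50 kg remain.
Put 22 kg in truck 2; 28 kg remain.
Put 55 kg in truck 3; 45 kg remain.
Final trucks: [22,21,15,18] [29,21,22] [55].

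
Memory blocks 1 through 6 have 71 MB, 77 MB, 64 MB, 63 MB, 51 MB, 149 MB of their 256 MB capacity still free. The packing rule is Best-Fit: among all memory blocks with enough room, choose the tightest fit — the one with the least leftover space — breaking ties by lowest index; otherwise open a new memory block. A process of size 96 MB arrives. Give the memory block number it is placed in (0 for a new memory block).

Memory blocks with room: memory block 6 (149 MB).
Tightest fit is memory block 6 with 149 MB free.

6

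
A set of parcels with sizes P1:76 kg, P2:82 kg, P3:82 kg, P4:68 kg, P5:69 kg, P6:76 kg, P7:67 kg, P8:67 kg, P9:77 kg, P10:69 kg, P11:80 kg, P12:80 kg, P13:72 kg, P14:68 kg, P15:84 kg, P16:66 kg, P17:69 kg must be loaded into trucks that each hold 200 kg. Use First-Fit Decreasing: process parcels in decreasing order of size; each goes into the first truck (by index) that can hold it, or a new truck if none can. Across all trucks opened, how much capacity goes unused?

348

Sorted descending: 84, 82, 82, 80, 80, 77, 76, 76, 72, 69, 69, 69, 68, 68, 67, 67, 66.
Put 84 kg in truck 1; 116 kg remain.
Put 82 kg in truck 1; 34 kg remain.
Put 82 kg in truck 2; 118 kg remain.
Put 80 kg in truck 2; 38 kg remain.
Put 80 kg in truck 3; 120 kg remain.
Put 77 kg in truck 3; 43 kg remain.
Put 76 kg in truck 4; 124 kg remain.
Put 76 kg in truck 4; 48 kg remain.
Put 72 kg in truck 5; 128 kg remain.
Put 69 kg in truck 5; 59 kg remain.
Put 69 kg in truck 6; 131 kg remain.
Put 69 kg in truck 6; 62 kg remain.
Put 68 kg in truck 7; 132 kg remain.
Put 68 kg in truck 7; 64 kg remain.
Put 67 kg in truck 8; 133 kg remain.
Put 67 kg in truck 8; 66 kg remain.
Put 66 kg in truck 8; 0 kg remain.
8 trucks × 200 kg = 1600 kg; used 1252 kg; unused 348 kg.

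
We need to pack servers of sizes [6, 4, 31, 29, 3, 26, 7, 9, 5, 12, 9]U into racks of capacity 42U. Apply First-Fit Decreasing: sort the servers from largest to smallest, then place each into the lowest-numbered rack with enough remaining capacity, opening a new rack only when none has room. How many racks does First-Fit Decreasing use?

Sorted descending: 31, 29, 26, 12, 9, 9, 7, 6, 5, 4, 3.
31U → rack 1 (remaining 11U)
29U → rack 2 (remaining 13U)
26U → rack 3 (remaining 16U)
12U → rack 2 (remaining 1U)
9U → rack 1 (remaining 2U)
9U → rack 3 (remaining 7U)
7U → rack 3 (remaining 0U)
6U → rack 4 (remaining 36U)
5U → rack 4 (remaining 31U)
4U → rack 4 (remaining 27U)
3U → rack 4 (remaining 24U)
Final racks: [31,9] [29,12] [26,9,7] [6,5,4,3].

4 racks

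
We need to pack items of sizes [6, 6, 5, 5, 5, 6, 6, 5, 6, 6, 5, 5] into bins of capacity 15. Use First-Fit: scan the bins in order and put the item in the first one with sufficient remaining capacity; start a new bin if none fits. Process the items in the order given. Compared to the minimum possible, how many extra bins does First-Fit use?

First-Fit: [6,6] [5,5,5] [6,6] [5,6] [6,5] [5] → 6 bins.
Total size 66; any packing needs at least ⌈66/15⌉ = 5 bins.
An optimal packing achieves that bound: [6,6] [6,6] [6,6] [5,5,5] [5,5,5] → 5 bins.
Excess: 6 − 5 = 1.

1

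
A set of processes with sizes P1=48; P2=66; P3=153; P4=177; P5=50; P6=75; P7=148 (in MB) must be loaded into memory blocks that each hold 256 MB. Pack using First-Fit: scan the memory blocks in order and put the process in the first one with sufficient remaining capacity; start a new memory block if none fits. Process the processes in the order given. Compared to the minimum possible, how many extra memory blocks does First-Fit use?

First-Fit: [48,66,50,75] [153] [177] [148] → 4 memory blocks.
Total size 717 MB; any packing needs at least ⌈717/256⌉ = 3 memory blocks.
An optimal packing achieves that bound: [177,75] [153,66] [148,50,48] → 3 memory blocks.
Excess: 4 − 3 = 1.

1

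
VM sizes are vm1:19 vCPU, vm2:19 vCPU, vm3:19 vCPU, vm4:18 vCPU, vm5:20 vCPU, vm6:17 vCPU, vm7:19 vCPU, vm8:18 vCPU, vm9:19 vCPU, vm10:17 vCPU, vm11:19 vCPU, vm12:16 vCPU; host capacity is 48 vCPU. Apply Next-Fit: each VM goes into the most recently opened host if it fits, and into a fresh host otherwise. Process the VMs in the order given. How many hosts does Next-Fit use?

Put vm1 (19 vCPU) in host 1; 29 vCPU remain.
Put vm2 (19 vCPU) in host 1; 10 vCPU remain.
Put vm3 (19 vCPU) in host 2; 29 vCPU remain.
Put vm4 (18 vCPU) in host 2; 11 vCPU remain.
Put vm5 (20 vCPU) in host 3; 28 vCPU remain.
Put vm6 (17 vCPU) in host 3; 11 vCPU remain.
Put vm7 (19 vCPU) in host 4; 29 vCPU remain.
Put vm8 (18 vCPU) in host 4; 11 vCPU remain.
Put vm9 (19 vCPU) in host 5; 29 vCPU remain.
Put vm10 (17 vCPU) in host 5; 12 vCPU remain.
Put vm11 (19 vCPU) in host 6; 29 vCPU remain.
Put vm12 (16 vCPU) in host 6; 13 vCPU remain.
Final hosts: [19,19] [19,18] [20,17] [19,18] [19,17] [19,16].

6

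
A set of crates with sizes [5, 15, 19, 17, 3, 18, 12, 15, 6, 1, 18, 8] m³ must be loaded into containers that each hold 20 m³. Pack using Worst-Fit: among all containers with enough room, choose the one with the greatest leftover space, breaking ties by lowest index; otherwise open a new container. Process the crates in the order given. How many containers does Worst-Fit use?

5 m³ → container 1 (remaining 15 m³)
15 m³ → container 1 (remaining 0 m³)
19 m³ → container 2 (remaining 1 m³)
17 m³ → container 3 (remaining 3 m³)
3 m³ → container 3 (remaining 0 m³)
18 m³ → container 4 (remaining 2 m³)
12 m³ → container 5 (remaining 8 m³)
15 m³ → container 6 (remaining 5 m³)
6 m³ → container 5 (remaining 2 m³)
1 m³ → container 6 (remaining 4 m³)
18 m³ → container 7 (remaining 2 m³)
8 m³ → container 8 (remaining 12 m³)

8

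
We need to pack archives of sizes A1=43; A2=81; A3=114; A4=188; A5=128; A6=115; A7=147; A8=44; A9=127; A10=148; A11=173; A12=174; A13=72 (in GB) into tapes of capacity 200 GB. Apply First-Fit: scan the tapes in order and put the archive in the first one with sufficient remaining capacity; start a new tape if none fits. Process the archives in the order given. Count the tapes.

tape 1: place A1 (43 GB), 157 GB left
tape 1: place A2 (81 GB), 76 GB left
tape 2: place A3 (114 GB), 86 GB left
tape 3: place A4 (188 GB), 12 GB left
tape 4: place A5 (128 GB), 72 GB left
tape 5: place A6 (115 GB), 85 GB left
tape 6: place A7 (147 GB), 53 GB left
tape 1: place A8 (44 GB), 32 GB left
tape 7: place A9 (127 GB), 73 GB left
tape 8: place A10 (148 GB), 52 GB left
tape 9: place A11 (173 GB), 27 GB left
tape 10: place A12 (174 GB), 26 GB left
tape 2: place A13 (72 GB), 14 GB left
Final tapes: [43,81,44] [114,72] [188] [128] [115] [147] [127] [148] [173] [174].

10 tapes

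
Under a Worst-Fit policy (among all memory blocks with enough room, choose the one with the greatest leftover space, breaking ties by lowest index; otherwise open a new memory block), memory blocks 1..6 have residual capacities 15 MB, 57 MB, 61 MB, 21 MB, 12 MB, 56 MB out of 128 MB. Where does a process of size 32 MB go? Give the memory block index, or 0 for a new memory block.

Memory blocks with room: memory block 2 (57 MB), memory block 3 (61 MB), memory block 6 (56 MB).
Most room is memory block 3 with 61 MB free.

3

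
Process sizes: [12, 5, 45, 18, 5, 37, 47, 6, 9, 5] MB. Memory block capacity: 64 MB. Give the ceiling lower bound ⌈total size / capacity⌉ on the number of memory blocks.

3 memory blocks

Total size = 12 + 5 + 45 + 18 + 5 + 37 + 47 + 6 + 9 + 5 = 189 MB.
⌈189 / 64⌉ = 3.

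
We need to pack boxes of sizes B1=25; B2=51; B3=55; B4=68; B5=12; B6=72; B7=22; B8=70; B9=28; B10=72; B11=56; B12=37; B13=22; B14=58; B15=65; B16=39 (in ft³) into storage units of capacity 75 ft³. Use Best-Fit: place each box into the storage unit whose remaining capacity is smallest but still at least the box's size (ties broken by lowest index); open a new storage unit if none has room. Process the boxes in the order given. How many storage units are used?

storage unit 1: place B1 (25 ft³), 50 ft³ left
storage unit 2: place B2 (51 ft³), 24 ft³ left
storage unit 3: place B3 (55 ft³), 20 ft³ left
storage unit 4: place B4 (68 ft³), 7 ft³ left
storage unit 3: place B5 (12 ft³), 8 ft³ left
storage unit 5: place B6 (72 ft³), 3 ft³ left
storage unit 2: place B7 (22 ft³), 2 ft³ left
storage unit 6: place B8 (70 ft³), 5 ft³ left
storage unit 1: place B9 (28 ft³), 22 ft³ left
storage unit 7: place B10 (72 ft³), 3 ft³ left
storage unit 8: place B11 (56 ft³), 19 ft³ left
storage unit 9: place B12 (37 ft³), 38 ft³ left
storage unit 1: place B13 (22 ft³), 0 ft³ left
storage unit 10: place B14 (58 ft³), 17 ft³ left
storage unit 11: place B15 (65 ft³), 10 ft³ left
storage unit 12: place B16 (39 ft³), 36 ft³ left

12 storage units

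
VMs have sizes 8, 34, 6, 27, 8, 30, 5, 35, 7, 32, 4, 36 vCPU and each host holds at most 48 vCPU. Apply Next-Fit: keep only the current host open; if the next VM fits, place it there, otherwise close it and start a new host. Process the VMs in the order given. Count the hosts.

Put 8 vCPU in host 1; 40 vCPU remain.
Put 34 vCPU in host 1; 6 vCPU remain.
Put 6 vCPU in host 1; 0 vCPU remain.
Put 27 vCPU in host 2; 21 vCPU remain.
Put 8 vCPU in host 2; 13 vCPU remain.
Put 30 vCPU in host 3; 18 vCPU remain.
Put 5 vCPU in host 3; 13 vCPU remain.
Put 35 vCPU in host 4; 13 vCPU remain.
Put 7 vCPU in host 4; 6 vCPU remain.
Put 32 vCPU in host 5; 16 vCPU remain.
Put 4 vCPU in host 5; 12 vCPU remain.
Put 36 vCPU in host 6; 12 vCPU remain.
Final hosts: [8,34,6] [27,8] [30,5] [35,7] [32,4] [36].

6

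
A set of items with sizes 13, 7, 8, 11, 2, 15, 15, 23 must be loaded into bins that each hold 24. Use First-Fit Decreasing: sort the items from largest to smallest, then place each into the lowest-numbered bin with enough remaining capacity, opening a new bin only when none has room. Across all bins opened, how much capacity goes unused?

2

Sorted descending: 23, 15, 15, 13, 11, 8, 7, 2.
23 → bin 1 (remaining 1)
15 → bin 2 (remaining 9)
15 → bin 3 (remaining 9)
13 → bin 4 (remaining 11)
11 → bin 4 (remaining 0)
8 → bin 2 (remaining 1)
7 → bin 3 (remaining 2)
2 → bin 3 (remaining 0)
4 bins × 24 = 96; used 94; unused 2.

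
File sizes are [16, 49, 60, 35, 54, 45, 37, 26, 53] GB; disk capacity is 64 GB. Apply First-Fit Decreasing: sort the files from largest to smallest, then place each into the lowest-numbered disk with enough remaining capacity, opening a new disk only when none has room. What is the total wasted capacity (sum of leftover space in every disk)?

73

Sorted descending: 60, 54, 53, 49, 45, 37, 35, 26, 16.
disk 1: place 60 GB, 4 GB left
disk 2: place 54 GB, 10 GB left
disk 3: place 53 GB, 11 GB left
disk 4: place 49 GB, 15 GB left
disk 5: place 45 GB, 19 GB left
disk 6: place 37 GB, 27 GB left
disk 7: place 35 GB, 29 GB left
disk 6: place 26 GB, 1 GB left
disk 5: place 16 GB, 3 GB left
7 disks × 64 GB = 448 GB; used 375 GB; unused 73 GB.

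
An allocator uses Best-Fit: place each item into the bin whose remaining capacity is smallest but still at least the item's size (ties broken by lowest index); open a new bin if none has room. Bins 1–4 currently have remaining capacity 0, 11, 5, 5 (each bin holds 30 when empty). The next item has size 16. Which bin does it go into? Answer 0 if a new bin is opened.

0

No bin has ≥ 16 free, so a new bin is opened.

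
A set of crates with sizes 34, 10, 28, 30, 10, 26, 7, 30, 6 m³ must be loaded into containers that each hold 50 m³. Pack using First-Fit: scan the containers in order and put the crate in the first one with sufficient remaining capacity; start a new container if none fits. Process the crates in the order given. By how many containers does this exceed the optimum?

0

First-Fit: [34,10,6] [28,10,7] [30] [26] [30] → 5 containers.
5 crates exceed 25 m³ (half the capacity), and no two of those can share a container, so at least 5 containers are needed.
So 5 is already optimal.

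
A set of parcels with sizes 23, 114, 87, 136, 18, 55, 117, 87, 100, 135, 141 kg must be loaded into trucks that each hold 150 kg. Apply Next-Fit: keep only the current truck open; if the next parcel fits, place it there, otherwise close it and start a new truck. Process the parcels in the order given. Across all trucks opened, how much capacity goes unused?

337

truck 1: place 23 kg, 127 kg left
truck 1: place 114 kg, 13 kg left
truck 2: place 87 kg, 63 kg left
truck 3: place 136 kg, 14 kg left
truck 4: place 18 kg, 132 kg left
truck 4: place 55 kg, 77 kg left
truck 5: place 117 kg, 33 kg left
truck 6: place 87 kg, 63 kg left
truck 7: place 100 kg, 50 kg left
truck 8: place 135 kg, 15 kg left
truck 9: place 141 kg, 9 kg left
9 trucks × 150 kg = 1350 kg; used 1013 kg; unused 337 kg.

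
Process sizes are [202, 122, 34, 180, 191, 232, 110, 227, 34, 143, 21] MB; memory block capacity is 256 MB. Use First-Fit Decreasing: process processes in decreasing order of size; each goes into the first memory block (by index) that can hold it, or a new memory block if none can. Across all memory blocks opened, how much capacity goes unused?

296

Sorted descending: 232, 227, 202, 191, 180, 143, 122, 110, 34, 34, 21.
232 MB → memory block 1 (remaining 24 MB)
227 MB → memory block 2 (remaining 29 MB)
202 MB → memory block 3 (remaining 54 MB)
191 MB → memory block 4 (remaining 65 MB)
180 MB → memory block 5 (remaining 76 MB)
143 MB → memory block 6 (remaining 113 MB)
122 MB → memory block 7 (remaining 134 MB)
110 MB → memory block 6 (remaining 3 MB)
34 MB → memory block 3 (remaining 20 MB)
34 MB → memory block 4 (remaining 31 MB)
21 MB → memory block 1 (remaining 3 MB)
7 memory blocks × 256 MB = 1792 MB; used 1496 MB; unused 296 MB.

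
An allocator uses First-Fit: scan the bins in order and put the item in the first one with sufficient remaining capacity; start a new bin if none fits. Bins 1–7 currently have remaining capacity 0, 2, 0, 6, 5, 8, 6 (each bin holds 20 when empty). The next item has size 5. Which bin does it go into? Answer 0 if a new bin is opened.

4

Bins with room: bin 4 (6), bin 5 (5), bin 6 (8), bin 7 (6).
The first with room is bin 4.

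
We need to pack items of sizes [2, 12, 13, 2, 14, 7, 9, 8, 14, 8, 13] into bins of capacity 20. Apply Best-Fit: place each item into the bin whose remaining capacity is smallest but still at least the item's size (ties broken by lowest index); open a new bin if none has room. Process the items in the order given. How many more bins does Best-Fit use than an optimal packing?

1

Best-Fit: [2,12,2] [13,7] [14] [9,8] [14] [8] [13] → 7 bins.
Total size 102; any packing needs at least ⌈102/20⌉ = 6 bins.
An optimal packing achieves that bound: [14,2,2] [14] [13,7] [13] [12,8] [9,8] → 6 bins.
Excess: 7 − 6 = 1.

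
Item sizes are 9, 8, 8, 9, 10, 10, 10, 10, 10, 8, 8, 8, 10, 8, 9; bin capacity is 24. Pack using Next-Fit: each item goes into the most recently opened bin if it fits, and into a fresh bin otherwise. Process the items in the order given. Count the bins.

8 bins

9 → bin 1 (remaining 15)
8 → bin 1 (remaining 7)
8 → bin 2 (remaining 16)
9 → bin 2 (remaining 7)
10 → bin 3 (remaining 14)
10 → bin 3 (remaining 4)
10 → bin 4 (remaining 14)
10 → bin 4 (remaining 4)
10 → bin 5 (remaining 14)
8 → bin 5 (remaining 6)
8 → bin 6 (remaining 16)
8 → bin 6 (remaining 8)
10 → bin 7 (remaining 14)
8 → bin 7 (remaining 6)
9 → bin 8 (remaining 15)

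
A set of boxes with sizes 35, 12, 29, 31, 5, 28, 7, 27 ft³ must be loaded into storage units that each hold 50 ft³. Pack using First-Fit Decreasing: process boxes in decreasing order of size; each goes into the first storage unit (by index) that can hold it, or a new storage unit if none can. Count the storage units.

Sorted descending: 35, 31, 29, 28, 27, 12, 7, 5.
Put 35 ft³ in storage unit 1; 15 ft³ remain.
Put 31 ft³ in storage unit 2; 19 ft³ remain.
Put 29 ft³ in storage unit 3; 21 ft³ remain.
Put 28 ft³ in storage unit 4; 22 ft³ remain.
Put 27 ft³ in storage unit 5; 23 ft³ remain.
Put 12 ft³ in storage unit 1; 3 ft³ remain.
Put 7 ft³ in storage unit 2; 12 ft³ remain.
Put 5 ft³ in storage unit 2; 7 ft³ remain.

5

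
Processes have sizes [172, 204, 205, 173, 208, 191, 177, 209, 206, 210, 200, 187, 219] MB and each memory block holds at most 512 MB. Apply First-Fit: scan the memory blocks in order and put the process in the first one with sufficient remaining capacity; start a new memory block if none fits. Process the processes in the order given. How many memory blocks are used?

Put 172 MB in memory block 1; 340 MB remain.
Put 204 MB in memory block 1; 136 MB remain.
Put 205 MB in memory block 2; 307 MB remain.
Put 173 MB in memory block 2; 134 MB remain.
Put 208 MB in memory block 3; 304 MB remain.
Put 191 MB in memory block 3; 113 MB remain.
Put 177 MB in memory block 4; 335 MB remain.
Put 209 MB in memory block 4; 126 MB remain.
Put 206 MB in memory block 5; 306 MB remain.
Put 210 MB in memory block 5; 96 MB remain.
Put 200 MB in memory block 6; 312 MB remain.
Put 187 MB in memory block 6; 125 MB remain.
Put 219 MB in memory block 7; 293 MB remain.
Final memory blocks: [172,204] [205,173] [208,191] [177,209] [206,210] [200,187] [219].

7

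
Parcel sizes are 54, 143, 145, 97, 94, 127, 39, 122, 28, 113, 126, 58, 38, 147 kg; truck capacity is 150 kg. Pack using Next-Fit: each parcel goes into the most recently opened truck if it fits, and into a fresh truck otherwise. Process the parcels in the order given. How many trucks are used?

truck 1: place 54 kg, 96 kg left
truck 2: place 143 kg, 7 kg left
truck 3: place 145 kg, 5 kg left
truck 4: place 97 kg, 53 kg left
truck 5: place 94 kg, 56 kg left
truck 6: place 127 kg, 23 kg left
truck 7: place 39 kg, 111 kg left
truck 8: place 122 kg, 28 kg left
truck 8: place 28 kg, 0 kg left
truck 9: place 113 kg, 37 kg left
truck 10: place 126 kg, 24 kg left
truck 11: place 58 kg, 92 kg left
truck 11: place 38 kg, 54 kg left
truck 12: place 147 kg, 3 kg left
Final trucks: [54] [143] [145] [97] [94] [127] [39] [122,28] [113] [126] [58,38] [147].

12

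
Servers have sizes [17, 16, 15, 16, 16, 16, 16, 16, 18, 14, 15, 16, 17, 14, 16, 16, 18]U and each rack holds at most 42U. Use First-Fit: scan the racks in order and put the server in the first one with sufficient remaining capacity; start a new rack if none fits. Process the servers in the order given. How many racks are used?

rack 1: place 17U, 25U left
rack 1: place 16U, 9U left
rack 2: place 15U, 27U left
rack 2: place 16U, 11U left
rack 3: place 16U, 26U left
rack 3: place 16U, 10U left
rack 4: place 16U, 26U left
rack 4: place 16U, 10U left
rack 5: place 18U, 24U left
rack 5: place 14U, 10U left
rack 6: place 15U, 27U left
rack 6: place 16U, 11U left
rack 7: place 17U, 25U left
rack 7: place 14U, 11U left
rack 8: place 16U, 26U left
rack 8: place 16U, 10U left
rack 9: place 18U, 24U left
Final racks: [17,16] [15,16] [16,16] [16,16] [18,14] [15,16] [17,14] [16,16] [18].

9 racks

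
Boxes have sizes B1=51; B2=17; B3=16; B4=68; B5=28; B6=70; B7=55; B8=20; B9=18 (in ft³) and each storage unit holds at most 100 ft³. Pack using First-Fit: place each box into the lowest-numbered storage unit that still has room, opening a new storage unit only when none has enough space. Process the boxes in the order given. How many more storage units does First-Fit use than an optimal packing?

First-Fit: [51,17,16] [68,28] [70,20] [55,18] → 4 storage units.
Total size 343 ft³; any packing needs at least ⌈343/100⌉ = 4 storage units.
So 4 is already optimal.

0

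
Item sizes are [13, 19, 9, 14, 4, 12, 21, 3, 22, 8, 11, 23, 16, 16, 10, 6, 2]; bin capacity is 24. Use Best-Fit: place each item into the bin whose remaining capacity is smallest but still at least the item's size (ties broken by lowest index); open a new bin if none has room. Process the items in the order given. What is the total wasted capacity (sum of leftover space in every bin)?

31

bin 1: place 13, 11 left
bin 2: place 19, 5 left
bin 1: place 9, 2 left
bin 3: place 14, 10 left
bin 2: place 4, 1 left
bin 4: place 12, 12 left
bin 5: place 21, 3 left
bin 5: place 3, 0 left
bin 6: place 22, 2 left
bin 3: place 8, 2 left
bin 4: place 11, 1 left
bin 7: place 23, 1 left
bin 8: place 16, 8 left
bin 9: place 16, 8 left
bin 10: place 10, 14 left
bin 8: place 6, 2 left
bin 1: place 2, 0 left
10 bins × 24 = 240; used 209; unused 31.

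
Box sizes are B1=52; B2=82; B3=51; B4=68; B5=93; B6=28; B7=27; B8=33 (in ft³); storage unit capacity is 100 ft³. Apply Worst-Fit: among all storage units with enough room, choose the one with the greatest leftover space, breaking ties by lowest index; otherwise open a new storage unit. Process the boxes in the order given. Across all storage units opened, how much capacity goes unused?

166

storage unit 1: place B1 (52 ft³), 48 ft³ left
storage unit 2: place B2 (82 ft³), 18 ft³ left
storage unit 3: place B3 (51 ft³), 49 ft³ left
storage unit 4: place B4 (68 ft³), 32 ft³ left
storage unit 5: place B5 (93 ft³), 7 ft³ left
storage unit 3: place B6 (28 ft³), 21 ft³ left
storage unit 1: place B7 (27 ft³), 21 ft³ left
storage unit 6: place B8 (33 ft³), 67 ft³ left
6 storage units × 100 ft³ = 600 ft³; used 434 ft³; unused 166 ft³.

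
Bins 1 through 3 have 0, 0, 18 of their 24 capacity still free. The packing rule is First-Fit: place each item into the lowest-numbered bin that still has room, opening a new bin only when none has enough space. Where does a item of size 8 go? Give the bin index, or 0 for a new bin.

Bins with room: bin 3 (18).
The first with room is bin 3.

3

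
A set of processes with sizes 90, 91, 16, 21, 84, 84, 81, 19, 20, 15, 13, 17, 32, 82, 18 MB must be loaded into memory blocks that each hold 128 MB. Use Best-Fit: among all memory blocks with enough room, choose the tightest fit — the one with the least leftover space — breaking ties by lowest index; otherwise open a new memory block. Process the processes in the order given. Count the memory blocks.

Put 90 MB in memory block 1; 38 MB remain.
Put 91 MB in memory block 2; 37 MB remain.
Put 16 MB in memory block 2; 21 MB remain.
Put 21 MB in memory block 2; 0 MB remain.
Put 84 MB in memory block 3; 44 MB remain.
Put 84 MB in memory block 4; 44 MB remain.
Put 81 MB in memory block 5; 47 MB remain.
Put 19 MB in memory block 1; 19 MB remain.
Put 20 MB in memory block 3; 24 MB remain.
Put 15 MB in memory block 1; 4 MB remain.
Put 13 MB in memory block 3; 11 MB remain.
Put 17 MB in memory block 4; 27 MB remain.
Put 32 MB in memory block 5; 15 MB remain.
Put 82 MB in memory block 6; 46 MB remain.
Put 18 MB in memory block 4; 9 MB remain.

6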